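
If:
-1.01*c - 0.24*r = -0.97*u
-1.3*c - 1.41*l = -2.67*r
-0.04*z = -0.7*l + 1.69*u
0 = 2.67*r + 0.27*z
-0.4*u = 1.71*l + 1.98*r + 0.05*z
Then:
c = 0.00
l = 0.00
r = 0.00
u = 0.00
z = 0.00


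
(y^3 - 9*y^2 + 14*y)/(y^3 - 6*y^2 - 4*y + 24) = y*(y - 7)/(y^2 - 4*y - 12)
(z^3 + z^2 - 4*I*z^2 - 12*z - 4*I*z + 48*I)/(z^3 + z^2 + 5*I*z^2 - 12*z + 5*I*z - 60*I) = (z - 4*I)/(z + 5*I)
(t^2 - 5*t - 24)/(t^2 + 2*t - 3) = (t - 8)/(t - 1)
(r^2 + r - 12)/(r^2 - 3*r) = (r + 4)/r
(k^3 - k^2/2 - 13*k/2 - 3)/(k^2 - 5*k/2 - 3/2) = k + 2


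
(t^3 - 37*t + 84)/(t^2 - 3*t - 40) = (-t^3 + 37*t - 84)/(-t^2 + 3*t + 40)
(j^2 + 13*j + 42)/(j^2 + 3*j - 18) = (j + 7)/(j - 3)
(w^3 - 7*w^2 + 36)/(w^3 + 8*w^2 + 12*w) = (w^2 - 9*w + 18)/(w*(w + 6))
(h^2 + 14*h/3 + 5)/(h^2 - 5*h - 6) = (h^2 + 14*h/3 + 5)/(h^2 - 5*h - 6)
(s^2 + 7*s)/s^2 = (s + 7)/s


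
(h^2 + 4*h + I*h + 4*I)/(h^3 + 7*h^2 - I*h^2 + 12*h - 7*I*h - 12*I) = (h + I)/(h^2 + h*(3 - I) - 3*I)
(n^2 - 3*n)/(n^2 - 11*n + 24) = n/(n - 8)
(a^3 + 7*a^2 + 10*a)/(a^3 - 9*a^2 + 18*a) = (a^2 + 7*a + 10)/(a^2 - 9*a + 18)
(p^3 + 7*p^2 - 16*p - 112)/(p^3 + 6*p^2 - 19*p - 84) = (p + 4)/(p + 3)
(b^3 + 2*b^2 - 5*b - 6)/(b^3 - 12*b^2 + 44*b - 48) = (b^2 + 4*b + 3)/(b^2 - 10*b + 24)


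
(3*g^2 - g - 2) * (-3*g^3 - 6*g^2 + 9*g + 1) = -9*g^5 - 15*g^4 + 39*g^3 + 6*g^2 - 19*g - 2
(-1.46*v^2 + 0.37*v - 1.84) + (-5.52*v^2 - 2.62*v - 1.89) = -6.98*v^2 - 2.25*v - 3.73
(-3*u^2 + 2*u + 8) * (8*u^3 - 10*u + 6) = -24*u^5 + 16*u^4 + 94*u^3 - 38*u^2 - 68*u + 48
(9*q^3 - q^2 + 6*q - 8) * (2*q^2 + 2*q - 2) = 18*q^5 + 16*q^4 - 8*q^3 - 2*q^2 - 28*q + 16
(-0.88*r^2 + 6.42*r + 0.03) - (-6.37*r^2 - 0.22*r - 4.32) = 5.49*r^2 + 6.64*r + 4.35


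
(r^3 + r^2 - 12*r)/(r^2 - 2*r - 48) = r*(-r^2 - r + 12)/(-r^2 + 2*r + 48)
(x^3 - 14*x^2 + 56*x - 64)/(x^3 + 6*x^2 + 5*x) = (x^3 - 14*x^2 + 56*x - 64)/(x*(x^2 + 6*x + 5))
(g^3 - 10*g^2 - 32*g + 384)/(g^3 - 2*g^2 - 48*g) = (g - 8)/g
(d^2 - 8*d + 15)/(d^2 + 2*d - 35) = (d - 3)/(d + 7)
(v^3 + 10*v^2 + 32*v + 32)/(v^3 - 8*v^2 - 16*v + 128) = (v^2 + 6*v + 8)/(v^2 - 12*v + 32)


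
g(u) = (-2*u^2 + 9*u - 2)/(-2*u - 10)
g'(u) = (9 - 4*u)/(-2*u - 10) + 2*(-2*u^2 + 9*u - 2)/(-2*u - 10)^2 = (u^2 + 10*u - 47/2)/(u^2 + 10*u + 25)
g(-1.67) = 3.39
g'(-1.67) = -3.37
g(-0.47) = 0.74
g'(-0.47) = -1.36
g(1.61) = -0.55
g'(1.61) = -0.11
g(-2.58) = 7.96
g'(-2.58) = -7.28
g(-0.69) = 1.06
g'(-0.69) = -1.61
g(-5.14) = -361.07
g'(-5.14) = -2473.49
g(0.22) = 0.01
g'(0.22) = -0.78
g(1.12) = -0.46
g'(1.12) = -0.29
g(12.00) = 5.35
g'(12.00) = 0.83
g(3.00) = -0.44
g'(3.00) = 0.24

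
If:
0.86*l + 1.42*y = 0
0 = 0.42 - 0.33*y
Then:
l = -2.10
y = 1.27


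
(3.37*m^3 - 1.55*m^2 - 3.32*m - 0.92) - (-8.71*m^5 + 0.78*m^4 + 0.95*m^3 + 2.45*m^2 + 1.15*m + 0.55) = 8.71*m^5 - 0.78*m^4 + 2.42*m^3 - 4.0*m^2 - 4.47*m - 1.47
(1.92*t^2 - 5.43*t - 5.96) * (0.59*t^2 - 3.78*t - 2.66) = 1.1328*t^4 - 10.4613*t^3 + 11.9018*t^2 + 36.9726*t + 15.8536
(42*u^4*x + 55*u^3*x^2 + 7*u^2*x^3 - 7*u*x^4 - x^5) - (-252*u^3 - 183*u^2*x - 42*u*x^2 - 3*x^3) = 42*u^4*x + 55*u^3*x^2 + 252*u^3 + 7*u^2*x^3 + 183*u^2*x - 7*u*x^4 + 42*u*x^2 - x^5 + 3*x^3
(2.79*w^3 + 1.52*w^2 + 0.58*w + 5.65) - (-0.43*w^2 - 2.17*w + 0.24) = 2.79*w^3 + 1.95*w^2 + 2.75*w + 5.41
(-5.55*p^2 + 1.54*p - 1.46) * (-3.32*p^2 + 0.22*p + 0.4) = 18.426*p^4 - 6.3338*p^3 + 2.966*p^2 + 0.2948*p - 0.584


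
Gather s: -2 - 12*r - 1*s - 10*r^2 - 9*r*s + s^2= -10*r^2 - 12*r + s^2 + s*(-9*r - 1) - 2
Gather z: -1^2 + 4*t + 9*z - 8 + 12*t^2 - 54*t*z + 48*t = 12*t^2 + 52*t + z*(9 - 54*t) - 9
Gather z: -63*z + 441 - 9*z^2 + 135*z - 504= -9*z^2 + 72*z - 63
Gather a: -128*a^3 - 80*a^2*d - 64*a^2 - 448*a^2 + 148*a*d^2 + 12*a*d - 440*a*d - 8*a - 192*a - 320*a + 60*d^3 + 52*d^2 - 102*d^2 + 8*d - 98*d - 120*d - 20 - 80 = -128*a^3 + a^2*(-80*d - 512) + a*(148*d^2 - 428*d - 520) + 60*d^3 - 50*d^2 - 210*d - 100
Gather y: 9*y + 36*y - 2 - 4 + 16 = 45*y + 10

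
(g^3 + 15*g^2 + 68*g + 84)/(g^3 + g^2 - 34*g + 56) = (g^2 + 8*g + 12)/(g^2 - 6*g + 8)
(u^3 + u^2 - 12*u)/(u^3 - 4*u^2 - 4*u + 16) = u*(u^2 + u - 12)/(u^3 - 4*u^2 - 4*u + 16)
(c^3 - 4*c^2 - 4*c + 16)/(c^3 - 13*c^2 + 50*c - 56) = (c + 2)/(c - 7)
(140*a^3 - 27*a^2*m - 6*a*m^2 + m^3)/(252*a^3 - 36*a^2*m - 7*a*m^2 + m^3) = (20*a^2 - a*m - m^2)/(36*a^2 - m^2)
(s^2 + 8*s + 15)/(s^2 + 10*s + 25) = (s + 3)/(s + 5)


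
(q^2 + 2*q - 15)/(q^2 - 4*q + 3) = (q + 5)/(q - 1)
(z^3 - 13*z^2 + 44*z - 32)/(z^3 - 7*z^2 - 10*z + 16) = (z - 4)/(z + 2)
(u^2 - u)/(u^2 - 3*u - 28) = u*(1 - u)/(-u^2 + 3*u + 28)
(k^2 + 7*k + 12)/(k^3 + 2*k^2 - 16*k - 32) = (k + 3)/(k^2 - 2*k - 8)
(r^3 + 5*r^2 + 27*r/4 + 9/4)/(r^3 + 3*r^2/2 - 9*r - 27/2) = (r + 1/2)/(r - 3)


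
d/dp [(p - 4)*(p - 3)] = 2*p - 7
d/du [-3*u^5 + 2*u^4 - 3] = u^3*(8 - 15*u)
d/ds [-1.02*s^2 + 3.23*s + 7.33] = 3.23 - 2.04*s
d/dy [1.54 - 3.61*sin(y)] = -3.61*cos(y)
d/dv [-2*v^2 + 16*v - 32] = 16 - 4*v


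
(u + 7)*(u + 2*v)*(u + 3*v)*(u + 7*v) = u^4 + 12*u^3*v + 7*u^3 + 41*u^2*v^2 + 84*u^2*v + 42*u*v^3 + 287*u*v^2 + 294*v^3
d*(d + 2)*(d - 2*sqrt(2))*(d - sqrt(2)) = d^4 - 3*sqrt(2)*d^3 + 2*d^3 - 6*sqrt(2)*d^2 + 4*d^2 + 8*d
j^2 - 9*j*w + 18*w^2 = (j - 6*w)*(j - 3*w)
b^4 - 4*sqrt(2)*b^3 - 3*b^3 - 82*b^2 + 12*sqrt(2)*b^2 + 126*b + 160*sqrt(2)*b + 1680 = (b - 8)*(b + 5)*(b - 7*sqrt(2))*(b + 3*sqrt(2))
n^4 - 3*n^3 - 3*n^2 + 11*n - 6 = (n - 3)*(n - 1)^2*(n + 2)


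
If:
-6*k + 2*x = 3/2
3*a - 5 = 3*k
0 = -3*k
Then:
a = 5/3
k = 0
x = 3/4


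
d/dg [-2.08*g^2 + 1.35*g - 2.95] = 1.35 - 4.16*g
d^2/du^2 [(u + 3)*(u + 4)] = 2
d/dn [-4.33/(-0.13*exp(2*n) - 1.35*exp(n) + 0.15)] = (-1.1258*exp(n) - 5.8455)*exp(n)/(0.13*exp(2*n) + 1.35*exp(n) - 0.15)^2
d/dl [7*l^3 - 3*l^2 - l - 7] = 21*l^2 - 6*l - 1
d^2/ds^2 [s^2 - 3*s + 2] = 2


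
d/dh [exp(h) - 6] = exp(h)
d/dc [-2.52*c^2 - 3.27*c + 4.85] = -5.04*c - 3.27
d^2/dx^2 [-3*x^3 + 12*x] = -18*x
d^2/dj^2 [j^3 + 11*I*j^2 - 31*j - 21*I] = 6*j + 22*I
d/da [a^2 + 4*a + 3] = 2*a + 4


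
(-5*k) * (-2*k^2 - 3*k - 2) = 10*k^3 + 15*k^2 + 10*k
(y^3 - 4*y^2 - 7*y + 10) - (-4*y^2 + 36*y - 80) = y^3 - 43*y + 90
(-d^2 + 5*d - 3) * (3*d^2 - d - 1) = -3*d^4 + 16*d^3 - 13*d^2 - 2*d + 3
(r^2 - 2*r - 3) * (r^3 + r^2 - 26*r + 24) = r^5 - r^4 - 31*r^3 + 73*r^2 + 30*r - 72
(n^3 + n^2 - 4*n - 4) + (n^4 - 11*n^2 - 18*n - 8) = n^4 + n^3 - 10*n^2 - 22*n - 12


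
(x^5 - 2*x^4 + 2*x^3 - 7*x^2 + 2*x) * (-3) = -3*x^5 + 6*x^4 - 6*x^3 + 21*x^2 - 6*x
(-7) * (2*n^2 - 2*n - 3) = -14*n^2 + 14*n + 21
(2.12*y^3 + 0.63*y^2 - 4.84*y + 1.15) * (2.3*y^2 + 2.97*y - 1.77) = 4.876*y^5 + 7.7454*y^4 - 13.0133*y^3 - 12.8449*y^2 + 11.9823*y - 2.0355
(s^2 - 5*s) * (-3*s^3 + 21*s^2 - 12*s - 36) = -3*s^5 + 36*s^4 - 117*s^3 + 24*s^2 + 180*s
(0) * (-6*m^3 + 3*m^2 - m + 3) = 0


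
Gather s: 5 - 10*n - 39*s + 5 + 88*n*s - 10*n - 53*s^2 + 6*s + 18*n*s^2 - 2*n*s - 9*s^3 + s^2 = -20*n - 9*s^3 + s^2*(18*n - 52) + s*(86*n - 33) + 10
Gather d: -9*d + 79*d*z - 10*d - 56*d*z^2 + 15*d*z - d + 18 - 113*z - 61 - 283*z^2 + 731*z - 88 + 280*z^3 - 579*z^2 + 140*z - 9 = d*(-56*z^2 + 94*z - 20) + 280*z^3 - 862*z^2 + 758*z - 140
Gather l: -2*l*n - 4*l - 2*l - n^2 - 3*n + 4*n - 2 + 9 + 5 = l*(-2*n - 6) - n^2 + n + 12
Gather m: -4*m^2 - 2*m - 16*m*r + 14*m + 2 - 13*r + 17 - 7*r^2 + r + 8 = -4*m^2 + m*(12 - 16*r) - 7*r^2 - 12*r + 27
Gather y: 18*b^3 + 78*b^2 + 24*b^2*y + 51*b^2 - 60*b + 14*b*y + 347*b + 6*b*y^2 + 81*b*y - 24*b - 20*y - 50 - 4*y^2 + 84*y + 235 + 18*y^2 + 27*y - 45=18*b^3 + 129*b^2 + 263*b + y^2*(6*b + 14) + y*(24*b^2 + 95*b + 91) + 140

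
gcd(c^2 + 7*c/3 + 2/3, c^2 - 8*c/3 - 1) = c + 1/3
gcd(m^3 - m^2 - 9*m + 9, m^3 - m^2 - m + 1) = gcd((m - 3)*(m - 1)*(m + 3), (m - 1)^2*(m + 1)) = m - 1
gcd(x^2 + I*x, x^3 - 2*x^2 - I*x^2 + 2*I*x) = x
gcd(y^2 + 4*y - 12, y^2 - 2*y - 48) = y + 6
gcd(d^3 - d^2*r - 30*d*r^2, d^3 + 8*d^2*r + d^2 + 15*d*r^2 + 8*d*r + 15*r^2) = d + 5*r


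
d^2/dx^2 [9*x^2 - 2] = 18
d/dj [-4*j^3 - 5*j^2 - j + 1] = -12*j^2 - 10*j - 1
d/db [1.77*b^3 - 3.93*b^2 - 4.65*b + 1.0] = 5.31*b^2 - 7.86*b - 4.65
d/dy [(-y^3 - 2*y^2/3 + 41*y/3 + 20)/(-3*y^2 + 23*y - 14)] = (9*y^4 - 138*y^3 + 203*y^2 + 416*y - 1954)/(3*(9*y^4 - 138*y^3 + 613*y^2 - 644*y + 196))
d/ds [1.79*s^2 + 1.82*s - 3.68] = 3.58*s + 1.82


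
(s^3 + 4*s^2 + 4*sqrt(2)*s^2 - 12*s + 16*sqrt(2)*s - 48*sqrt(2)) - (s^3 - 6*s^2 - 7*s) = 4*sqrt(2)*s^2 + 10*s^2 - 5*s + 16*sqrt(2)*s - 48*sqrt(2)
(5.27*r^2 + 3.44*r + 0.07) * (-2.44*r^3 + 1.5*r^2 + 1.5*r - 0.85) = -12.8588*r^5 - 0.4886*r^4 + 12.8942*r^3 + 0.785500000000001*r^2 - 2.819*r - 0.0595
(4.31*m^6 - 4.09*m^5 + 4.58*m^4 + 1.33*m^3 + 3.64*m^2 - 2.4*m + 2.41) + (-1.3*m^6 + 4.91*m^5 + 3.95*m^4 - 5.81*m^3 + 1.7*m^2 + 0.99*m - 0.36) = 3.01*m^6 + 0.82*m^5 + 8.53*m^4 - 4.48*m^3 + 5.34*m^2 - 1.41*m + 2.05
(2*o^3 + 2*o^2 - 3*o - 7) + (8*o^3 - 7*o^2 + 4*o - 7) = 10*o^3 - 5*o^2 + o - 14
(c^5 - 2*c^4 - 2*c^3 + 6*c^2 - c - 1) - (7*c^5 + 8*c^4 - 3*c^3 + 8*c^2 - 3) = -6*c^5 - 10*c^4 + c^3 - 2*c^2 - c + 2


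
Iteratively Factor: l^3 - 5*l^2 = (l)*(l^2 - 5*l) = l*(l - 5)*(l)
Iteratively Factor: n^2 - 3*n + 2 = (n - 1)*(n - 2)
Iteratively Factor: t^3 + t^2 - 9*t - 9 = (t - 3)*(t^2 + 4*t + 3) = (t - 3)*(t + 3)*(t + 1)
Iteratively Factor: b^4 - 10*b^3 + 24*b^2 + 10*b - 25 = (b - 5)*(b^3 - 5*b^2 - b + 5) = (b - 5)^2*(b^2 - 1) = (b - 5)^2*(b + 1)*(b - 1)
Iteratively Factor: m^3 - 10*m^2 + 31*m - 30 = (m - 3)*(m^2 - 7*m + 10) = (m - 3)*(m - 2)*(m - 5)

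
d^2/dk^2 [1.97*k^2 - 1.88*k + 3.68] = 3.94000000000000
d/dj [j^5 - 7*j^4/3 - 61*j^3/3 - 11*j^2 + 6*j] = 5*j^4 - 28*j^3/3 - 61*j^2 - 22*j + 6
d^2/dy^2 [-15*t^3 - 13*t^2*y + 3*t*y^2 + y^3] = 6*t + 6*y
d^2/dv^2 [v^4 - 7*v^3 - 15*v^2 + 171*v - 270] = 12*v^2 - 42*v - 30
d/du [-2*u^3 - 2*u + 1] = -6*u^2 - 2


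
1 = 1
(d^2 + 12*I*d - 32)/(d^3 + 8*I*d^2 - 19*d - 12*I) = (d + 8*I)/(d^2 + 4*I*d - 3)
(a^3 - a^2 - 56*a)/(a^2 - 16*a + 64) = a*(a + 7)/(a - 8)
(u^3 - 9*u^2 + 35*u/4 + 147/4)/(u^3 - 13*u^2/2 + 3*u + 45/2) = (2*u^2 - 21*u + 49)/(2*(u^2 - 8*u + 15))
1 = 1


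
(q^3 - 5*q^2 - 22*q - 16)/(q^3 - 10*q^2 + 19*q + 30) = (q^2 - 6*q - 16)/(q^2 - 11*q + 30)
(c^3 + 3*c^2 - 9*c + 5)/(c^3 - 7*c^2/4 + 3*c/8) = 8*(c^3 + 3*c^2 - 9*c + 5)/(c*(8*c^2 - 14*c + 3))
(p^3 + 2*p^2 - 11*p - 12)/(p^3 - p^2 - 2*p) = (p^2 + p - 12)/(p*(p - 2))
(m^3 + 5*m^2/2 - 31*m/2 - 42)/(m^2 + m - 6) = (m^2 - m/2 - 14)/(m - 2)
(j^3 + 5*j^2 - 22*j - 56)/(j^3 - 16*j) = (j^2 + 9*j + 14)/(j*(j + 4))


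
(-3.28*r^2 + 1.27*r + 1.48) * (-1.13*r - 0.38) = 3.7064*r^3 - 0.1887*r^2 - 2.155*r - 0.5624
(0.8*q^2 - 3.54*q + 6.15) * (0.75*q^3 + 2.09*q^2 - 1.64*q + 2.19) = 0.6*q^5 - 0.983*q^4 - 4.0981*q^3 + 20.4111*q^2 - 17.8386*q + 13.4685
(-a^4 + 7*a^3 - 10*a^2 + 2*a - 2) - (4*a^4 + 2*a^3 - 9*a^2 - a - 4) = -5*a^4 + 5*a^3 - a^2 + 3*a + 2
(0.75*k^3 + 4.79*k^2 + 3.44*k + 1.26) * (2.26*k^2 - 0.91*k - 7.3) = 1.695*k^5 + 10.1429*k^4 - 2.0595*k^3 - 35.2498*k^2 - 26.2586*k - 9.198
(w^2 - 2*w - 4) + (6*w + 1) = w^2 + 4*w - 3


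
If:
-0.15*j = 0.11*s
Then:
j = -0.733333333333333*s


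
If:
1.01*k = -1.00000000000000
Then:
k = -0.99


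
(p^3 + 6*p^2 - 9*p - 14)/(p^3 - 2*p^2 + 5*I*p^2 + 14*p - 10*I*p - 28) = (p^2 + 8*p + 7)/(p^2 + 5*I*p + 14)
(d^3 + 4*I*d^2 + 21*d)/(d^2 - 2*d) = (d^2 + 4*I*d + 21)/(d - 2)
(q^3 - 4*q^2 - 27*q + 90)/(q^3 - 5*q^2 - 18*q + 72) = (q + 5)/(q + 4)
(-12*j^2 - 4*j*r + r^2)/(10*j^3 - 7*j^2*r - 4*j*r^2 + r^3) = (-6*j + r)/(5*j^2 - 6*j*r + r^2)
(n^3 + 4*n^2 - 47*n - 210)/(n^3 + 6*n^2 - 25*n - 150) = (n - 7)/(n - 5)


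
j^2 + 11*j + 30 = (j + 5)*(j + 6)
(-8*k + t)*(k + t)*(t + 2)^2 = -8*k^2*t^2 - 32*k^2*t - 32*k^2 - 7*k*t^3 - 28*k*t^2 - 28*k*t + t^4 + 4*t^3 + 4*t^2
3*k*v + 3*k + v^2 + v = (3*k + v)*(v + 1)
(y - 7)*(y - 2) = y^2 - 9*y + 14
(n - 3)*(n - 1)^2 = n^3 - 5*n^2 + 7*n - 3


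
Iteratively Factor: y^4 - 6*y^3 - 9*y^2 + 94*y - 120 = (y + 4)*(y^3 - 10*y^2 + 31*y - 30) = (y - 2)*(y + 4)*(y^2 - 8*y + 15) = (y - 3)*(y - 2)*(y + 4)*(y - 5)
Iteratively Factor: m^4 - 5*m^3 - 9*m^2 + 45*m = (m - 5)*(m^3 - 9*m) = (m - 5)*(m - 3)*(m^2 + 3*m) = m*(m - 5)*(m - 3)*(m + 3)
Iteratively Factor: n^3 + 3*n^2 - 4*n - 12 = (n - 2)*(n^2 + 5*n + 6) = (n - 2)*(n + 2)*(n + 3)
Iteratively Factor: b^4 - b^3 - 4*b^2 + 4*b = (b - 1)*(b^3 - 4*b) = (b - 1)*(b + 2)*(b^2 - 2*b) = (b - 2)*(b - 1)*(b + 2)*(b)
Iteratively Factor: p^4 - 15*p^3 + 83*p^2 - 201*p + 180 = (p - 5)*(p^3 - 10*p^2 + 33*p - 36) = (p - 5)*(p - 3)*(p^2 - 7*p + 12) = (p - 5)*(p - 4)*(p - 3)*(p - 3)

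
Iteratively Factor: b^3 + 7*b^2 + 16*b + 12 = (b + 2)*(b^2 + 5*b + 6) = (b + 2)*(b + 3)*(b + 2)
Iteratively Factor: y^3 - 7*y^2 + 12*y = (y - 4)*(y^2 - 3*y) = (y - 4)*(y - 3)*(y)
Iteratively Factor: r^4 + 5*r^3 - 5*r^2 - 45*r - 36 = (r - 3)*(r^3 + 8*r^2 + 19*r + 12) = (r - 3)*(r + 1)*(r^2 + 7*r + 12) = (r - 3)*(r + 1)*(r + 4)*(r + 3)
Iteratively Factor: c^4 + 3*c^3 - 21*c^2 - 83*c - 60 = (c - 5)*(c^3 + 8*c^2 + 19*c + 12) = (c - 5)*(c + 3)*(c^2 + 5*c + 4) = (c - 5)*(c + 1)*(c + 3)*(c + 4)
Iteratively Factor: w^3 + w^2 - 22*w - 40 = (w + 2)*(w^2 - w - 20) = (w + 2)*(w + 4)*(w - 5)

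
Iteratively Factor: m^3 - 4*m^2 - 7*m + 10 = (m + 2)*(m^2 - 6*m + 5) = (m - 5)*(m + 2)*(m - 1)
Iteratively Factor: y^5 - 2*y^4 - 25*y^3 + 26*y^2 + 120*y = (y - 3)*(y^4 + y^3 - 22*y^2 - 40*y) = (y - 3)*(y + 4)*(y^3 - 3*y^2 - 10*y) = (y - 5)*(y - 3)*(y + 4)*(y^2 + 2*y) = y*(y - 5)*(y - 3)*(y + 4)*(y + 2)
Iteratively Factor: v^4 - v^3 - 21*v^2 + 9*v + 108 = (v - 4)*(v^3 + 3*v^2 - 9*v - 27) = (v - 4)*(v + 3)*(v^2 - 9) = (v - 4)*(v - 3)*(v + 3)*(v + 3)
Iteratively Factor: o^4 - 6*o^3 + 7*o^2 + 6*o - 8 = (o - 4)*(o^3 - 2*o^2 - o + 2) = (o - 4)*(o - 2)*(o^2 - 1) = (o - 4)*(o - 2)*(o - 1)*(o + 1)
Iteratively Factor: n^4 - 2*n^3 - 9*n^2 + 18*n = (n - 3)*(n^3 + n^2 - 6*n) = n*(n - 3)*(n^2 + n - 6) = n*(n - 3)*(n - 2)*(n + 3)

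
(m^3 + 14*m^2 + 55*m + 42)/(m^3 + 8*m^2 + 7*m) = (m + 6)/m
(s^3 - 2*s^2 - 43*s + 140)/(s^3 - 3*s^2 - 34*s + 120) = (s + 7)/(s + 6)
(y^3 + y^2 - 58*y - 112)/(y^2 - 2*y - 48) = (y^2 + 9*y + 14)/(y + 6)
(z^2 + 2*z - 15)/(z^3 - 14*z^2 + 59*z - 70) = (z^2 + 2*z - 15)/(z^3 - 14*z^2 + 59*z - 70)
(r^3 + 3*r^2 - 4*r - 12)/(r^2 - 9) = (r^2 - 4)/(r - 3)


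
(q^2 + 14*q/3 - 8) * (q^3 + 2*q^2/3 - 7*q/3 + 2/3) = q^5 + 16*q^4/3 - 65*q^3/9 - 140*q^2/9 + 196*q/9 - 16/3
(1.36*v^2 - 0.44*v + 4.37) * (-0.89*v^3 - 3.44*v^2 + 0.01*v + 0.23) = -1.2104*v^5 - 4.2868*v^4 - 2.3621*v^3 - 14.7244*v^2 - 0.0575*v + 1.0051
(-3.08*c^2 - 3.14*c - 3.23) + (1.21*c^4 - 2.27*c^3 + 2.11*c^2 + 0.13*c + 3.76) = 1.21*c^4 - 2.27*c^3 - 0.97*c^2 - 3.01*c + 0.53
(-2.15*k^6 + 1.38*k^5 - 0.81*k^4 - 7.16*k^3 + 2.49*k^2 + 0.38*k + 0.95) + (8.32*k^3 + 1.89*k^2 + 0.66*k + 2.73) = -2.15*k^6 + 1.38*k^5 - 0.81*k^4 + 1.16*k^3 + 4.38*k^2 + 1.04*k + 3.68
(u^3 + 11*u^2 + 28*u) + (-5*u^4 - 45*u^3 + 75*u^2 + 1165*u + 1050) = -5*u^4 - 44*u^3 + 86*u^2 + 1193*u + 1050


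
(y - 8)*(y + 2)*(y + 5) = y^3 - y^2 - 46*y - 80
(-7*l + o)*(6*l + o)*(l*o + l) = -42*l^3*o - 42*l^3 - l^2*o^2 - l^2*o + l*o^3 + l*o^2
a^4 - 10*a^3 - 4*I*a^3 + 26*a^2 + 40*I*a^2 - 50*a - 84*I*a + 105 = (a - 7)*(a - 3)*(a - 5*I)*(a + I)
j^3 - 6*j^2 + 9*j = j*(j - 3)^2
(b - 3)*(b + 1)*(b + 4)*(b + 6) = b^4 + 8*b^3 + b^2 - 78*b - 72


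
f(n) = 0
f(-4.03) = 0.00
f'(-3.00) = 0.00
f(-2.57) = 0.00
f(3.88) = 0.00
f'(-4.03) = 0.00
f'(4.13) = 0.00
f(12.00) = 0.00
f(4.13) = 0.00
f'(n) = 0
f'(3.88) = 0.00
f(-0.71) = 0.00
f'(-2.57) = 0.00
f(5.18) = 0.00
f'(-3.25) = 0.00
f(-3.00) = 0.00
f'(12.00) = 0.00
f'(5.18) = 0.00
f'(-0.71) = 0.00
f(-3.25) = 0.00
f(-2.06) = 0.00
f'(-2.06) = 0.00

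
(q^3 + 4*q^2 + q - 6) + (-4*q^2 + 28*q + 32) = q^3 + 29*q + 26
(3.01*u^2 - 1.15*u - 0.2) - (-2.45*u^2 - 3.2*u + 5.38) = 5.46*u^2 + 2.05*u - 5.58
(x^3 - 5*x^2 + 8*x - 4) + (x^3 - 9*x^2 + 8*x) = 2*x^3 - 14*x^2 + 16*x - 4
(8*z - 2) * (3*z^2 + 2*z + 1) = 24*z^3 + 10*z^2 + 4*z - 2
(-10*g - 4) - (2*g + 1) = -12*g - 5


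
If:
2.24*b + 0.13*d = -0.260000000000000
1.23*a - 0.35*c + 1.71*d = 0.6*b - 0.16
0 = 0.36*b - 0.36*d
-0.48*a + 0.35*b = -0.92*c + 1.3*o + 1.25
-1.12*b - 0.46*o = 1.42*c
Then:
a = 0.07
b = -0.11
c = 0.34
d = -0.11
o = -0.78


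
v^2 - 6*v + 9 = (v - 3)^2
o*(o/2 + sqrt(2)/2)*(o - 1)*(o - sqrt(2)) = o^4/2 - o^3/2 - o^2 + o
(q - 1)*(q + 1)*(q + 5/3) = q^3 + 5*q^2/3 - q - 5/3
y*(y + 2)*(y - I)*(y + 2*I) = y^4 + 2*y^3 + I*y^3 + 2*y^2 + 2*I*y^2 + 4*y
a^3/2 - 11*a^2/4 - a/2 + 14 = (a/2 + 1)*(a - 4)*(a - 7/2)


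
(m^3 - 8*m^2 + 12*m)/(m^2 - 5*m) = (m^2 - 8*m + 12)/(m - 5)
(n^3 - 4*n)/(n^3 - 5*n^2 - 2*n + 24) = n*(n - 2)/(n^2 - 7*n + 12)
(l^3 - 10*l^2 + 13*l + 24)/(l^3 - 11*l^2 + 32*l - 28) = (l^3 - 10*l^2 + 13*l + 24)/(l^3 - 11*l^2 + 32*l - 28)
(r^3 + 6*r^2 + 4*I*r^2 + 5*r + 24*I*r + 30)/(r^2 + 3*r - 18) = (r^2 + 4*I*r + 5)/(r - 3)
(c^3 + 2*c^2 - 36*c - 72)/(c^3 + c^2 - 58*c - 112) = (c^2 - 36)/(c^2 - c - 56)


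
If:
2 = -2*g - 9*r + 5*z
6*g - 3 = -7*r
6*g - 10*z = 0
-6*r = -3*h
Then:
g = 41/61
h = -18/61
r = -9/61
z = 123/305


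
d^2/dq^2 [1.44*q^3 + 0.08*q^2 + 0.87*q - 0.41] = 8.64*q + 0.16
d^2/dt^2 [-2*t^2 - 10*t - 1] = -4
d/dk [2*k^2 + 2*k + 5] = 4*k + 2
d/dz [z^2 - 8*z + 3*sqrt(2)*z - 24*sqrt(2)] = 2*z - 8 + 3*sqrt(2)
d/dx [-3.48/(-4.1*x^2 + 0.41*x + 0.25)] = (1.4268 - 28.536*x)/(-4.1*x^2 + 0.41*x + 0.25)^2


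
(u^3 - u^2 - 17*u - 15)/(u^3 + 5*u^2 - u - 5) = (u^2 - 2*u - 15)/(u^2 + 4*u - 5)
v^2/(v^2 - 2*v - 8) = v^2/(v^2 - 2*v - 8)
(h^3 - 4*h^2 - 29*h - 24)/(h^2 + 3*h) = h - 7 - 8/h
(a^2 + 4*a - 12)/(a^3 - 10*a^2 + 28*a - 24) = (a + 6)/(a^2 - 8*a + 12)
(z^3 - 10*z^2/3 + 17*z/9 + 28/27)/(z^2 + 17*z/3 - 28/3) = (z^2 - 2*z - 7/9)/(z + 7)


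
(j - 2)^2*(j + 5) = j^3 + j^2 - 16*j + 20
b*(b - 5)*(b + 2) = b^3 - 3*b^2 - 10*b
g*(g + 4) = g^2 + 4*g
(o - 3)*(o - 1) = o^2 - 4*o + 3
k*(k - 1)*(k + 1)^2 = k^4 + k^3 - k^2 - k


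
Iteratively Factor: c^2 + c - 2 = (c - 1)*(c + 2)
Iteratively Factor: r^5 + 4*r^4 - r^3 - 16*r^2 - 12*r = (r)*(r^4 + 4*r^3 - r^2 - 16*r - 12) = r*(r + 1)*(r^3 + 3*r^2 - 4*r - 12) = r*(r - 2)*(r + 1)*(r^2 + 5*r + 6) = r*(r - 2)*(r + 1)*(r + 2)*(r + 3)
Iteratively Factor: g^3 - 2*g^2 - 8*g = (g - 4)*(g^2 + 2*g) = (g - 4)*(g + 2)*(g)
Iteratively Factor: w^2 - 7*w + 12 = (w - 3)*(w - 4)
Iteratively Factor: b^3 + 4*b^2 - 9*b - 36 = (b + 4)*(b^2 - 9) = (b - 3)*(b + 4)*(b + 3)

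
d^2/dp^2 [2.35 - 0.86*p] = 0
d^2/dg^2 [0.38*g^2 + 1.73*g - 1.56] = 0.760000000000000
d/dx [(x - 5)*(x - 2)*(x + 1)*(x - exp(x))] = -x^3*exp(x) + 4*x^3 + 3*x^2*exp(x) - 18*x^2 + 9*x*exp(x) + 6*x - 13*exp(x) + 10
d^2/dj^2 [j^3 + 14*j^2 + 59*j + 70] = 6*j + 28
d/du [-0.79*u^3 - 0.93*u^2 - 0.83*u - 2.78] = -2.37*u^2 - 1.86*u - 0.83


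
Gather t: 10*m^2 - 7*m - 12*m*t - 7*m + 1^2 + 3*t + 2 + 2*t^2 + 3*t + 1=10*m^2 - 14*m + 2*t^2 + t*(6 - 12*m) + 4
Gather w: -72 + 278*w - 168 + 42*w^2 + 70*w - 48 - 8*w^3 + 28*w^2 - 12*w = -8*w^3 + 70*w^2 + 336*w - 288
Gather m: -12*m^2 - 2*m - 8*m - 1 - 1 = -12*m^2 - 10*m - 2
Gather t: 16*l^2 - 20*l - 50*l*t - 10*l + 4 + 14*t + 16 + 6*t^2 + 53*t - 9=16*l^2 - 30*l + 6*t^2 + t*(67 - 50*l) + 11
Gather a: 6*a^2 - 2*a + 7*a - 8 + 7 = 6*a^2 + 5*a - 1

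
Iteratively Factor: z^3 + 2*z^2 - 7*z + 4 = (z - 1)*(z^2 + 3*z - 4) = (z - 1)*(z + 4)*(z - 1)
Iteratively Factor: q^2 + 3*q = (q)*(q + 3)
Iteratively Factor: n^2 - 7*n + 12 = (n - 4)*(n - 3)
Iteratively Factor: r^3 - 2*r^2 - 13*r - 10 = (r + 1)*(r^2 - 3*r - 10) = (r + 1)*(r + 2)*(r - 5)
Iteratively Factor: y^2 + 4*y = (y)*(y + 4)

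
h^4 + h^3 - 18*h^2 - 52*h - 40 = (h - 5)*(h + 2)^3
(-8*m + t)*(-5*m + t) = 40*m^2 - 13*m*t + t^2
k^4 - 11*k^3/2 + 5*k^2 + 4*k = k*(k - 4)*(k - 2)*(k + 1/2)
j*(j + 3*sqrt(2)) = j^2 + 3*sqrt(2)*j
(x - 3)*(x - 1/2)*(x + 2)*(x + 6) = x^4 + 9*x^3/2 - 29*x^2/2 - 30*x + 18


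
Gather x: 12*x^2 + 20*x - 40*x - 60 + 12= 12*x^2 - 20*x - 48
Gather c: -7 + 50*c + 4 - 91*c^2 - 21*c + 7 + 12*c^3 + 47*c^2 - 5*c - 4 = 12*c^3 - 44*c^2 + 24*c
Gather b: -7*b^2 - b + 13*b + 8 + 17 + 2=-7*b^2 + 12*b + 27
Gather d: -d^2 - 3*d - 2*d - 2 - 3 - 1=-d^2 - 5*d - 6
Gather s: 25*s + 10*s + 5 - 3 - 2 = 35*s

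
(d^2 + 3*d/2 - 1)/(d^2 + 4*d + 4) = (d - 1/2)/(d + 2)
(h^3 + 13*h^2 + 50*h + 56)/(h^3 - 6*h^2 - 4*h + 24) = (h^2 + 11*h + 28)/(h^2 - 8*h + 12)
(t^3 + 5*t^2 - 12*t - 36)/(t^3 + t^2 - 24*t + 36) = (t + 2)/(t - 2)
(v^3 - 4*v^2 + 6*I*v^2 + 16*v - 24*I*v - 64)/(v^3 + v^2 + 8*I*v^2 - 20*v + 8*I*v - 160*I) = (v - 2*I)/(v + 5)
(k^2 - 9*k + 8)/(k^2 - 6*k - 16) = (k - 1)/(k + 2)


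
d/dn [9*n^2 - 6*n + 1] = 18*n - 6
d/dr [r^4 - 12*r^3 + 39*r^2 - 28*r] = 4*r^3 - 36*r^2 + 78*r - 28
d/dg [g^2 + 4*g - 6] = 2*g + 4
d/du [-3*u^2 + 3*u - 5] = 3 - 6*u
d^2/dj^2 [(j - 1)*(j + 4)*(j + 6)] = 6*j + 18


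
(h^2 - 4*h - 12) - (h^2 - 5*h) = h - 12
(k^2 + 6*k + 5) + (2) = k^2 + 6*k + 7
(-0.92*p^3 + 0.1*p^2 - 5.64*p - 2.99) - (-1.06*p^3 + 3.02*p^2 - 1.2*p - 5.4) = 0.14*p^3 - 2.92*p^2 - 4.44*p + 2.41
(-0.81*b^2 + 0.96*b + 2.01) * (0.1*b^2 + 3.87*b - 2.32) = -0.081*b^4 - 3.0387*b^3 + 5.7954*b^2 + 5.5515*b - 4.6632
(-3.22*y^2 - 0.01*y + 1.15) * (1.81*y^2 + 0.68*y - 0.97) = -5.8282*y^4 - 2.2077*y^3 + 5.1981*y^2 + 0.7917*y - 1.1155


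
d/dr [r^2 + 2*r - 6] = 2*r + 2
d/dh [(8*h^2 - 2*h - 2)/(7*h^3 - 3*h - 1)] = 2*((1 - 8*h)*(-7*h^3 + 3*h + 1) + 3*(7*h^2 - 1)*(-4*h^2 + h + 1))/(-7*h^3 + 3*h + 1)^2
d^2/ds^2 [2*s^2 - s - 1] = 4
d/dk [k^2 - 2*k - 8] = 2*k - 2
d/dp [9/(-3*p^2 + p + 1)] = 9*(6*p - 1)/(-3*p^2 + p + 1)^2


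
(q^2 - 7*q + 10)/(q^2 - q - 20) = (q - 2)/(q + 4)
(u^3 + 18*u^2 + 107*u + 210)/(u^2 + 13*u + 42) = u + 5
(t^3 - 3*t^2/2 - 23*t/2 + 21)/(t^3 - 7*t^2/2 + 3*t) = (2*t^2 + t - 21)/(t*(2*t - 3))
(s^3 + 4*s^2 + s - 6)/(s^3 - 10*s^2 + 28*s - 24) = (s^3 + 4*s^2 + s - 6)/(s^3 - 10*s^2 + 28*s - 24)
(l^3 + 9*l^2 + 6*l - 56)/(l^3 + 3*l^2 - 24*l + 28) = (l + 4)/(l - 2)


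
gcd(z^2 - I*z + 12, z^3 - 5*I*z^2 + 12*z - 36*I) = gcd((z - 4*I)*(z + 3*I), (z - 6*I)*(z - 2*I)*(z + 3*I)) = z + 3*I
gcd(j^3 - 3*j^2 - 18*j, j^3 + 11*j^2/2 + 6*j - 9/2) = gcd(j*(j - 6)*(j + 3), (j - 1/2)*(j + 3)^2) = j + 3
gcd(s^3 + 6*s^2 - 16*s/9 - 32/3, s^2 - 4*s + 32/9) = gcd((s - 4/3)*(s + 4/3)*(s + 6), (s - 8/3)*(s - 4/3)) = s - 4/3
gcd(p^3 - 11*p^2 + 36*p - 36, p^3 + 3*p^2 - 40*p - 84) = p - 6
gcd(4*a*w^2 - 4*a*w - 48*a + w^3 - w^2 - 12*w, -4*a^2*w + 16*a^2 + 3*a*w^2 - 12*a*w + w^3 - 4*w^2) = 4*a*w - 16*a + w^2 - 4*w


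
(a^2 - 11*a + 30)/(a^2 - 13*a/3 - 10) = 3*(a - 5)/(3*a + 5)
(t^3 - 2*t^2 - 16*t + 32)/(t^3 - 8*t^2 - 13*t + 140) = (t^2 - 6*t + 8)/(t^2 - 12*t + 35)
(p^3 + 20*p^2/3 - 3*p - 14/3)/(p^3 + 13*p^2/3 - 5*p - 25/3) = (3*p^3 + 20*p^2 - 9*p - 14)/(3*p^3 + 13*p^2 - 15*p - 25)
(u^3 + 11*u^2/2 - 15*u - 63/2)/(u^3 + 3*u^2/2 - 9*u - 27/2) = (u + 7)/(u + 3)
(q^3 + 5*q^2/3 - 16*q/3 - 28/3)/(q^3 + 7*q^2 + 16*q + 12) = (q - 7/3)/(q + 3)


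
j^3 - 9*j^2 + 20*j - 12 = (j - 6)*(j - 2)*(j - 1)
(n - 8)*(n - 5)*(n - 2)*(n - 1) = n^4 - 16*n^3 + 81*n^2 - 146*n + 80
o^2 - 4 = (o - 2)*(o + 2)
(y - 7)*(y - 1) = y^2 - 8*y + 7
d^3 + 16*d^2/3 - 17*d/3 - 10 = (d - 5/3)*(d + 1)*(d + 6)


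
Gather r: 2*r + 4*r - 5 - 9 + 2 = 6*r - 12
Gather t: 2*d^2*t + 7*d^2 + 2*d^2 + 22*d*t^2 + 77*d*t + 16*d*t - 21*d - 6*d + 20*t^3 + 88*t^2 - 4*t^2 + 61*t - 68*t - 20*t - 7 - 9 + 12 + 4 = 9*d^2 - 27*d + 20*t^3 + t^2*(22*d + 84) + t*(2*d^2 + 93*d - 27)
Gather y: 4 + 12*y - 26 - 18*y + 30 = 8 - 6*y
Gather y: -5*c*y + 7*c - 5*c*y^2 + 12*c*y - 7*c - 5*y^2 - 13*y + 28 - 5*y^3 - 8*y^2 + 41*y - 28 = -5*y^3 + y^2*(-5*c - 13) + y*(7*c + 28)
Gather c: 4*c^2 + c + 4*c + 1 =4*c^2 + 5*c + 1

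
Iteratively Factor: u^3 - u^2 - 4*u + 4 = (u - 1)*(u^2 - 4) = (u - 1)*(u + 2)*(u - 2)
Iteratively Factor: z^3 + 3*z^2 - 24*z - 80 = (z + 4)*(z^2 - z - 20) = (z - 5)*(z + 4)*(z + 4)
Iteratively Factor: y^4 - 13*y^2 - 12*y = (y)*(y^3 - 13*y - 12) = y*(y + 3)*(y^2 - 3*y - 4) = y*(y + 1)*(y + 3)*(y - 4)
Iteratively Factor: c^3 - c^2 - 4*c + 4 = (c + 2)*(c^2 - 3*c + 2) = (c - 2)*(c + 2)*(c - 1)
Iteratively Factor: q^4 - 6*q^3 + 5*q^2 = (q)*(q^3 - 6*q^2 + 5*q) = q*(q - 5)*(q^2 - q) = q^2*(q - 5)*(q - 1)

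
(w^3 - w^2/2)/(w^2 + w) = w*(2*w - 1)/(2*(w + 1))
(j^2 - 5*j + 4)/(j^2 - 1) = (j - 4)/(j + 1)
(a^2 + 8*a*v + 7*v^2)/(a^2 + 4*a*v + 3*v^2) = (a + 7*v)/(a + 3*v)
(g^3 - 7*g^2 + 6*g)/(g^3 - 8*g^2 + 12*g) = (g - 1)/(g - 2)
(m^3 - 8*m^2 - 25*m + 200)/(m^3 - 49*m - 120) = (m - 5)/(m + 3)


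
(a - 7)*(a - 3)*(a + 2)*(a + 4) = a^4 - 4*a^3 - 31*a^2 + 46*a + 168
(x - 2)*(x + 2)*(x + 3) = x^3 + 3*x^2 - 4*x - 12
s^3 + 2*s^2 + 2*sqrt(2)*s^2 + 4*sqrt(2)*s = s*(s + 2)*(s + 2*sqrt(2))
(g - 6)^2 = g^2 - 12*g + 36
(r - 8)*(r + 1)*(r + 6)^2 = r^4 + 5*r^3 - 56*r^2 - 348*r - 288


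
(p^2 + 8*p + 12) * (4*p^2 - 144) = 4*p^4 + 32*p^3 - 96*p^2 - 1152*p - 1728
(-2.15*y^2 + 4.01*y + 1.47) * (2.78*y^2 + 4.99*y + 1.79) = -5.977*y^4 + 0.419299999999998*y^3 + 20.248*y^2 + 14.5132*y + 2.6313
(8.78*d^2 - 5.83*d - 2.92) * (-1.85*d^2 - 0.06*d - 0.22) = -16.243*d^4 + 10.2587*d^3 + 3.8202*d^2 + 1.4578*d + 0.6424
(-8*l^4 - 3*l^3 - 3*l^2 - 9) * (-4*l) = 32*l^5 + 12*l^4 + 12*l^3 + 36*l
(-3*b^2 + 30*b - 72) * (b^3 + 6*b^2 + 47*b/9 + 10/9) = -3*b^5 + 12*b^4 + 277*b^3/3 - 836*b^2/3 - 1028*b/3 - 80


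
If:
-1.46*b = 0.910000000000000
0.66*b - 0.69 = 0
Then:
No Solution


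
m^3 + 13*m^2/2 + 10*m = m*(m + 5/2)*(m + 4)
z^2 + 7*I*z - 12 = (z + 3*I)*(z + 4*I)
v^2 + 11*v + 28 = (v + 4)*(v + 7)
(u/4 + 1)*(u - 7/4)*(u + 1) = u^3/4 + 13*u^2/16 - 19*u/16 - 7/4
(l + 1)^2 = l^2 + 2*l + 1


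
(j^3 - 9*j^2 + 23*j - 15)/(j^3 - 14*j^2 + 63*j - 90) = (j - 1)/(j - 6)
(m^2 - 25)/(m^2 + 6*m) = (m^2 - 25)/(m*(m + 6))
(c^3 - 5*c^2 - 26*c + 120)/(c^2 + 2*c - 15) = (c^2 - 10*c + 24)/(c - 3)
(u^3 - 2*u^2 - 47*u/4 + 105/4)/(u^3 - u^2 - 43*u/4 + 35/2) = (u - 3)/(u - 2)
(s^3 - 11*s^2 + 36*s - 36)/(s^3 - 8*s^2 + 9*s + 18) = (s - 2)/(s + 1)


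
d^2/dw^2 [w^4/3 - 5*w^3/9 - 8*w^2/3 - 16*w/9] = 4*w^2 - 10*w/3 - 16/3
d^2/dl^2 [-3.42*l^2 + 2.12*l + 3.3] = -6.84000000000000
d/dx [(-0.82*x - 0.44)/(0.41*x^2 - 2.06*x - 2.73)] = (0.3362*x^2 + 0.3608*x + 1.3322)/(0.1681*x^4 - 1.6892*x^3 + 2.005*x^2 + 11.2476*x + 7.4529)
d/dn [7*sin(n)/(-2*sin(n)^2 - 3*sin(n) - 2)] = -14*cos(n)^3/(3*sin(n) - cos(2*n) + 3)^2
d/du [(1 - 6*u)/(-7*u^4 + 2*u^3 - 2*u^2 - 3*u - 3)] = (-126*u^4 + 52*u^3 - 18*u^2 + 4*u + 21)/(49*u^8 - 28*u^7 + 32*u^6 + 34*u^5 + 34*u^4 + 21*u^2 + 18*u + 9)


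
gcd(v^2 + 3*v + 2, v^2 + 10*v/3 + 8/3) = v + 2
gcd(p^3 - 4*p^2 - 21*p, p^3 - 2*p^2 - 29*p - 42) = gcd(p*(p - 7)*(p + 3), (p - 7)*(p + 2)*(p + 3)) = p^2 - 4*p - 21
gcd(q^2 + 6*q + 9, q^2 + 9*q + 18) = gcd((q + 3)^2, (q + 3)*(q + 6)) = q + 3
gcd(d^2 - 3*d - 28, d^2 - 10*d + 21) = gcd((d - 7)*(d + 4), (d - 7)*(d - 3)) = d - 7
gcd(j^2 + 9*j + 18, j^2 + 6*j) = j + 6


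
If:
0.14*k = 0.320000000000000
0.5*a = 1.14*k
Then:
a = 5.21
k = 2.29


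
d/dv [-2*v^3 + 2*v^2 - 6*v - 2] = -6*v^2 + 4*v - 6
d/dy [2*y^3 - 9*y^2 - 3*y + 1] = 6*y^2 - 18*y - 3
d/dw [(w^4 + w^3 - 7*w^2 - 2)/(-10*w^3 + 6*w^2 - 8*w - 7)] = (-10*w^6 + 12*w^5 - 88*w^4 - 44*w^3 - 25*w^2 + 122*w - 16)/(100*w^6 - 120*w^5 + 196*w^4 + 44*w^3 - 20*w^2 + 112*w + 49)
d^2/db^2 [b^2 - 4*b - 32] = 2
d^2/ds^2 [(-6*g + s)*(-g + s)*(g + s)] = -12*g + 6*s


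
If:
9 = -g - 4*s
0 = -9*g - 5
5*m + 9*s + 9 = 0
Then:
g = -5/9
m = 2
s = -19/9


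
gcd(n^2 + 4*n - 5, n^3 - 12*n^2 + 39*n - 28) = n - 1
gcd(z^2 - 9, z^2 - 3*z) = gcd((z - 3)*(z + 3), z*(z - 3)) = z - 3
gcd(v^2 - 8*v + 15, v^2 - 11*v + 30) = v - 5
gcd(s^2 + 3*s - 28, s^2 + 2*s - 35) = s + 7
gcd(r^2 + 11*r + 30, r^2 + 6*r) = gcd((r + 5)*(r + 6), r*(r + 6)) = r + 6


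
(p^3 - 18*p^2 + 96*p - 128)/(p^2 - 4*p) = (p^3 - 18*p^2 + 96*p - 128)/(p*(p - 4))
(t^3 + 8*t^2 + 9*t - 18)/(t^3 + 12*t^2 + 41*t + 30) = (t^2 + 2*t - 3)/(t^2 + 6*t + 5)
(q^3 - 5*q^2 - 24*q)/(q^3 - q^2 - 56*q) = (q + 3)/(q + 7)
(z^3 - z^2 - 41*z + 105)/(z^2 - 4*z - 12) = (-z^3 + z^2 + 41*z - 105)/(-z^2 + 4*z + 12)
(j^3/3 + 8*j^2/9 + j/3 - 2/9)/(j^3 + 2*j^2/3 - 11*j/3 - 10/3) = (3*j^2 + 5*j - 2)/(3*(3*j^2 - j - 10))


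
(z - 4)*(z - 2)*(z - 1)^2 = z^4 - 8*z^3 + 21*z^2 - 22*z + 8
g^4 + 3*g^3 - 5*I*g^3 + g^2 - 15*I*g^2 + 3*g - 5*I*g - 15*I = (g + 3)*(g - 5*I)*(g - I)*(g + I)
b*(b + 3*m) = b^2 + 3*b*m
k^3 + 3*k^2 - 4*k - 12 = (k - 2)*(k + 2)*(k + 3)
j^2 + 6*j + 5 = (j + 1)*(j + 5)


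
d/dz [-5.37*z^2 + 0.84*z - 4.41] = 0.84 - 10.74*z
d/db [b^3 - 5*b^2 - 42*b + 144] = 3*b^2 - 10*b - 42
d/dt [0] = 0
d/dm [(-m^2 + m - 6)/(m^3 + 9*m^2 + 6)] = (3*m*(m + 6)*(m^2 - m + 6) + (1 - 2*m)*(m^3 + 9*m^2 + 6))/(m^3 + 9*m^2 + 6)^2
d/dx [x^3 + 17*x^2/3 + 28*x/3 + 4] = 3*x^2 + 34*x/3 + 28/3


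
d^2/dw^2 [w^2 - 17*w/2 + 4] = 2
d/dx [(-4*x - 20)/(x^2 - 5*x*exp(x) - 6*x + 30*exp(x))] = 4*(-x^2 + 5*x*exp(x) + 6*x - (x + 5)*(5*x*exp(x) - 2*x - 25*exp(x) + 6) - 30*exp(x))/(x^2 - 5*x*exp(x) - 6*x + 30*exp(x))^2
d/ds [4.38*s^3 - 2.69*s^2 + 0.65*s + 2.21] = 13.14*s^2 - 5.38*s + 0.65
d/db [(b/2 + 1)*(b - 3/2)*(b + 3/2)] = 3*b^2/2 + 2*b - 9/8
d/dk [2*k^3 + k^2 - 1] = 2*k*(3*k + 1)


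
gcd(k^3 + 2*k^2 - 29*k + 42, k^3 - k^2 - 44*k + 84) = k^2 + 5*k - 14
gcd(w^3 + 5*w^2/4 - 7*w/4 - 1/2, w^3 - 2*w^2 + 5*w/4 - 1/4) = w - 1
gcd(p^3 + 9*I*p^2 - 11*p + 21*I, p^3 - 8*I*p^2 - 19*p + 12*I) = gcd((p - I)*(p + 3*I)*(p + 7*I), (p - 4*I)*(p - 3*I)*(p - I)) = p - I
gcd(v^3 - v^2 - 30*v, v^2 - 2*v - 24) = v - 6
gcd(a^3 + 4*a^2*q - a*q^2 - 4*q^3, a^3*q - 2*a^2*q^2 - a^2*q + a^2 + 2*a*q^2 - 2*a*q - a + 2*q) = 1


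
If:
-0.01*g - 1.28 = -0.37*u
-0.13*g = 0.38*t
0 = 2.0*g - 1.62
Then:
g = 0.81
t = -0.28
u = 3.48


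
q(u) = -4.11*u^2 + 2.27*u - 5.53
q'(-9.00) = 76.25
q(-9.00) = -358.87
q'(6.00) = -47.05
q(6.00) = -139.87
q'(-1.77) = 16.82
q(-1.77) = -22.42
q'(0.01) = 2.19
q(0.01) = -5.51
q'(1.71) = -11.79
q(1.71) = -13.67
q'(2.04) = -14.50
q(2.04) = -18.00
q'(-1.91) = 17.97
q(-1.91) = -24.86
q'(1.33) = -8.66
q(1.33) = -9.78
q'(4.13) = -31.68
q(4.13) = -66.26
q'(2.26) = -16.31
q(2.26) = -21.39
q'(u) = 2.27 - 8.22*u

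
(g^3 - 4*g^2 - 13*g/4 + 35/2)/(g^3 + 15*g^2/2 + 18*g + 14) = (4*g^2 - 24*g + 35)/(2*(2*g^2 + 11*g + 14))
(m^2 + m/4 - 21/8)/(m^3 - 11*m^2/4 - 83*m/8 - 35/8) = (2*m - 3)/(2*m^2 - 9*m - 5)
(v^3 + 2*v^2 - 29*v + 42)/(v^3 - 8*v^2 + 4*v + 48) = (v^3 + 2*v^2 - 29*v + 42)/(v^3 - 8*v^2 + 4*v + 48)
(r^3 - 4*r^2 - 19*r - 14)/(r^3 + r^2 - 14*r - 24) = (r^2 - 6*r - 7)/(r^2 - r - 12)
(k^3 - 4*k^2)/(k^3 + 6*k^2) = (k - 4)/(k + 6)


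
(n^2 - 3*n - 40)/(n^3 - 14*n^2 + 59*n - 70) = (n^2 - 3*n - 40)/(n^3 - 14*n^2 + 59*n - 70)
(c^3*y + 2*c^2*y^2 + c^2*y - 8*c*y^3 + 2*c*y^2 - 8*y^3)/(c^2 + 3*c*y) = y*(c^3 + 2*c^2*y + c^2 - 8*c*y^2 + 2*c*y - 8*y^2)/(c*(c + 3*y))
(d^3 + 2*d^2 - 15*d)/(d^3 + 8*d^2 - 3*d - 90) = d/(d + 6)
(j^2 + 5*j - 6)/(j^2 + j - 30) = (j - 1)/(j - 5)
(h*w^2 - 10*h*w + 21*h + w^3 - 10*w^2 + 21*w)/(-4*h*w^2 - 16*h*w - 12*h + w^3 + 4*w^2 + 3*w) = (-h*w^2 + 10*h*w - 21*h - w^3 + 10*w^2 - 21*w)/(4*h*w^2 + 16*h*w + 12*h - w^3 - 4*w^2 - 3*w)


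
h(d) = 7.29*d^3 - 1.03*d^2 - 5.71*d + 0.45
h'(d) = 21.87*d^2 - 2.06*d - 5.71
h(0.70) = -1.55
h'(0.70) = 3.56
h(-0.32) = 1.93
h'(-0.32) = -2.81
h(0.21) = -0.73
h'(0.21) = -5.18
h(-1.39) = -13.18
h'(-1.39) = 39.41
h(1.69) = 23.05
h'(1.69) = 53.27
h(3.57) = 298.63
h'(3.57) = 265.67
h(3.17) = 204.22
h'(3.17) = 207.53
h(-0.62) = 1.86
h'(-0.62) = 3.97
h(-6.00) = -1577.01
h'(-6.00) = 793.97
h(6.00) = 1503.75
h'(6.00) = 769.25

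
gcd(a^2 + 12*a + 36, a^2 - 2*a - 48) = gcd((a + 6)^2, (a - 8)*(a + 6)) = a + 6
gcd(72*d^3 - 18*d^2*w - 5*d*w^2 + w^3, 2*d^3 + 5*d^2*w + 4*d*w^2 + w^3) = 1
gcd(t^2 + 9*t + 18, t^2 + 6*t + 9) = t + 3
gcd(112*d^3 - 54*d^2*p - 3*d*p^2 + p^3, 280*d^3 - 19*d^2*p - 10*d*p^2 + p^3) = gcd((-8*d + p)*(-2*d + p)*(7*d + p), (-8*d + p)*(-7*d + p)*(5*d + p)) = -8*d + p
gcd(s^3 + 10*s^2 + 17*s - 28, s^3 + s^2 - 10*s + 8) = s^2 + 3*s - 4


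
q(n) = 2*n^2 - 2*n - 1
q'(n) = 4*n - 2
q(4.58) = 31.79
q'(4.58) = 16.32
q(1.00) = -1.00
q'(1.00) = 2.00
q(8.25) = 118.62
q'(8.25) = 31.00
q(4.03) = 23.42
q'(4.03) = 14.12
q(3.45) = 15.90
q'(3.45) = 11.80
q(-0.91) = 2.48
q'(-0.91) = -5.64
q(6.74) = 76.38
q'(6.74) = 24.96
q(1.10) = -0.78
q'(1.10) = 2.40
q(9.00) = 143.00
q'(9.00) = 34.00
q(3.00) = 11.00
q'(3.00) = 10.00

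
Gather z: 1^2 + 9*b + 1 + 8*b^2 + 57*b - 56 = 8*b^2 + 66*b - 54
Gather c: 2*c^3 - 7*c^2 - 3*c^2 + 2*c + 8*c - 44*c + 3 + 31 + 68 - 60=2*c^3 - 10*c^2 - 34*c + 42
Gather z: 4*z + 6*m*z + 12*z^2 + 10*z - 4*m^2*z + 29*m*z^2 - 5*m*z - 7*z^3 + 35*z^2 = -7*z^3 + z^2*(29*m + 47) + z*(-4*m^2 + m + 14)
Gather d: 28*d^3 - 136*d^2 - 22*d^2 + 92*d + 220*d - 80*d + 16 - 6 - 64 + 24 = 28*d^3 - 158*d^2 + 232*d - 30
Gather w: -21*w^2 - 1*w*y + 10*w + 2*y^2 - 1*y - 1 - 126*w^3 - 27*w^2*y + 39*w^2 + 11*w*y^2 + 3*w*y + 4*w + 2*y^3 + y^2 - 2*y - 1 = -126*w^3 + w^2*(18 - 27*y) + w*(11*y^2 + 2*y + 14) + 2*y^3 + 3*y^2 - 3*y - 2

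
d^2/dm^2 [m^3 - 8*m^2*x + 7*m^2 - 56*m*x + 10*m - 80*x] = 6*m - 16*x + 14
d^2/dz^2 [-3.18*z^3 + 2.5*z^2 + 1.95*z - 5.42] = 5.0 - 19.08*z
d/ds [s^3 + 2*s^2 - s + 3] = 3*s^2 + 4*s - 1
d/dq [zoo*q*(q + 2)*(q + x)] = zoo*(q^2 + q*x + q + x)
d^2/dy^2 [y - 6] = 0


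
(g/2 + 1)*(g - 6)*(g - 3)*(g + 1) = g^4/2 - 3*g^3 - 7*g^2/2 + 18*g + 18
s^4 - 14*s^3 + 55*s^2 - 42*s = s*(s - 7)*(s - 6)*(s - 1)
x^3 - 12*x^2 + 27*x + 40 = (x - 8)*(x - 5)*(x + 1)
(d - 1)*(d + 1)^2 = d^3 + d^2 - d - 1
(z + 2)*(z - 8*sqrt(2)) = z^2 - 8*sqrt(2)*z + 2*z - 16*sqrt(2)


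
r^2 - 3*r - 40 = (r - 8)*(r + 5)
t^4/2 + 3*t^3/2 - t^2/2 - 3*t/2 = t*(t/2 + 1/2)*(t - 1)*(t + 3)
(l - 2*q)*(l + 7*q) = l^2 + 5*l*q - 14*q^2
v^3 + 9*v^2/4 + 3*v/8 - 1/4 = (v - 1/4)*(v + 1/2)*(v + 2)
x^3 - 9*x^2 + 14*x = x*(x - 7)*(x - 2)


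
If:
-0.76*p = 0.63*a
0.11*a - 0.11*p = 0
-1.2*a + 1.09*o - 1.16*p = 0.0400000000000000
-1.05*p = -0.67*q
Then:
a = 0.00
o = 0.04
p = 0.00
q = 0.00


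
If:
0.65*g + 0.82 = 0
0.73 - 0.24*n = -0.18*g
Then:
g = -1.26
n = 2.10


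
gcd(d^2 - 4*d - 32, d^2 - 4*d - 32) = d^2 - 4*d - 32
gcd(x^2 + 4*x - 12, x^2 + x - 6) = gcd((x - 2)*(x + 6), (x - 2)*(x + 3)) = x - 2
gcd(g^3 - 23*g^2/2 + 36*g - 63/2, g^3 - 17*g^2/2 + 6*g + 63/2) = g^2 - 10*g + 21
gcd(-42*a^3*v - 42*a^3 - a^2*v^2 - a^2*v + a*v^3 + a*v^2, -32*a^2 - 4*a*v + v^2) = 1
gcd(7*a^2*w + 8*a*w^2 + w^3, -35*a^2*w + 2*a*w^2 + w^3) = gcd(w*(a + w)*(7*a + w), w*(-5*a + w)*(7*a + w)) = 7*a*w + w^2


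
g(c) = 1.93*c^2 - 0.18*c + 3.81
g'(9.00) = 34.56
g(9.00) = 158.52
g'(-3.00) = -11.76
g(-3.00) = 21.72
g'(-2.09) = -8.25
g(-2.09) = 12.62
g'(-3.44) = -13.46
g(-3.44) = 27.27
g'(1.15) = 4.26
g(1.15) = 6.16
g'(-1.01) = -4.08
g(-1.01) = 5.96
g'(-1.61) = -6.39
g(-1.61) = 9.10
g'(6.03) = 23.10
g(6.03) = 72.90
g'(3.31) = 12.60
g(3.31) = 24.36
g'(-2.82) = -11.07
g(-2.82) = 19.67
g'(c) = 3.86*c - 0.18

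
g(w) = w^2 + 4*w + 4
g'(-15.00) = -26.00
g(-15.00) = 169.00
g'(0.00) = 4.00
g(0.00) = 4.00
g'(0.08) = 4.16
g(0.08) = 4.33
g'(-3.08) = -2.16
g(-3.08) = 1.17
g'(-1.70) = 0.60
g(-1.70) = 0.09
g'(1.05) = 6.10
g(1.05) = 9.30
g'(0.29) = 4.58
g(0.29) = 5.24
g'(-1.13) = 1.74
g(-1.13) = 0.76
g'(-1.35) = 1.30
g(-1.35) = 0.42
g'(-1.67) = 0.66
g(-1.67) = 0.11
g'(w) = 2*w + 4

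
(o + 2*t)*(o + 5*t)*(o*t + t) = o^3*t + 7*o^2*t^2 + o^2*t + 10*o*t^3 + 7*o*t^2 + 10*t^3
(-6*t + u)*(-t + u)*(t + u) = 6*t^3 - t^2*u - 6*t*u^2 + u^3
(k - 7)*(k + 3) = k^2 - 4*k - 21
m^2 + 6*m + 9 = (m + 3)^2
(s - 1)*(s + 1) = s^2 - 1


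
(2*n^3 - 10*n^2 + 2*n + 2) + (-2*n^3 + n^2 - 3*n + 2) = -9*n^2 - n + 4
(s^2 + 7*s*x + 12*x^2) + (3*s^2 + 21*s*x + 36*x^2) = 4*s^2 + 28*s*x + 48*x^2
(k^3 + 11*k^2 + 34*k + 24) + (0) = k^3 + 11*k^2 + 34*k + 24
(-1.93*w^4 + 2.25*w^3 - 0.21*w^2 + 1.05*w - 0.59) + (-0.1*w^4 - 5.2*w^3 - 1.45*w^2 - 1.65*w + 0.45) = -2.03*w^4 - 2.95*w^3 - 1.66*w^2 - 0.6*w - 0.14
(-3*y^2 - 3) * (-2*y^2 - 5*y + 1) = 6*y^4 + 15*y^3 + 3*y^2 + 15*y - 3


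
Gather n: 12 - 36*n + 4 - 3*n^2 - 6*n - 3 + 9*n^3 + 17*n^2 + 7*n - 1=9*n^3 + 14*n^2 - 35*n + 12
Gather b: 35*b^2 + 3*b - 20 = 35*b^2 + 3*b - 20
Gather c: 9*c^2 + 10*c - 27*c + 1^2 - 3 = 9*c^2 - 17*c - 2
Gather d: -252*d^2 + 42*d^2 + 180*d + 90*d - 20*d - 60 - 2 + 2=-210*d^2 + 250*d - 60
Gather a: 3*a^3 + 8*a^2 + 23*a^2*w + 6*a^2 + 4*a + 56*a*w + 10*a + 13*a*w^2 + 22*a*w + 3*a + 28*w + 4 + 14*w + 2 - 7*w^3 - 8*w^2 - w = 3*a^3 + a^2*(23*w + 14) + a*(13*w^2 + 78*w + 17) - 7*w^3 - 8*w^2 + 41*w + 6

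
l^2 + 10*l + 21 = (l + 3)*(l + 7)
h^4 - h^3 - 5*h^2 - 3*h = h*(h - 3)*(h + 1)^2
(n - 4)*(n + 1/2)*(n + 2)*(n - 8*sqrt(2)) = n^4 - 8*sqrt(2)*n^3 - 3*n^3/2 - 9*n^2 + 12*sqrt(2)*n^2 - 4*n + 72*sqrt(2)*n + 32*sqrt(2)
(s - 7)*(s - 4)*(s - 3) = s^3 - 14*s^2 + 61*s - 84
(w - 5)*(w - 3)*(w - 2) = w^3 - 10*w^2 + 31*w - 30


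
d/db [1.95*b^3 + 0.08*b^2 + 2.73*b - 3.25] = 5.85*b^2 + 0.16*b + 2.73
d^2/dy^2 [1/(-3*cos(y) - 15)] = (cos(y)^2 - 5*cos(y) - 2)/(3*(cos(y) + 5)^3)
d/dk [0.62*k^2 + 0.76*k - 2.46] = 1.24*k + 0.76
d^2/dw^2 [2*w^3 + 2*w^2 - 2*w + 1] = 12*w + 4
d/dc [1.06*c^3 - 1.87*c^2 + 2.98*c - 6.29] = 3.18*c^2 - 3.74*c + 2.98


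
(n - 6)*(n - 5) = n^2 - 11*n + 30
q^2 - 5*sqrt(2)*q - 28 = (q - 7*sqrt(2))*(q + 2*sqrt(2))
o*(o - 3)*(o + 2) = o^3 - o^2 - 6*o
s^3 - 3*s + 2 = (s - 1)^2*(s + 2)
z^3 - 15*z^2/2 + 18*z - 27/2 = (z - 3)^2*(z - 3/2)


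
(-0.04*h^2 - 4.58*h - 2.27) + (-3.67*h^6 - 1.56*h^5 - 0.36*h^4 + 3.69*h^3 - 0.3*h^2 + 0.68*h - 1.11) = -3.67*h^6 - 1.56*h^5 - 0.36*h^4 + 3.69*h^3 - 0.34*h^2 - 3.9*h - 3.38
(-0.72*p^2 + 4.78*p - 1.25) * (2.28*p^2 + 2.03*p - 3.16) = -1.6416*p^4 + 9.4368*p^3 + 9.1286*p^2 - 17.6423*p + 3.95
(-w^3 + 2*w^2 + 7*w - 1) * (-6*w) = 6*w^4 - 12*w^3 - 42*w^2 + 6*w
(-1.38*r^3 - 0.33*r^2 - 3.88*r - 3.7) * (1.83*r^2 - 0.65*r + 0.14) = -2.5254*r^5 + 0.2931*r^4 - 7.0791*r^3 - 4.2952*r^2 + 1.8618*r - 0.518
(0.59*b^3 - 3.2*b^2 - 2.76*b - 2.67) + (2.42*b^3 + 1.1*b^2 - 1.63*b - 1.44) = 3.01*b^3 - 2.1*b^2 - 4.39*b - 4.11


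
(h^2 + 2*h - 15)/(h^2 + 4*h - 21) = (h + 5)/(h + 7)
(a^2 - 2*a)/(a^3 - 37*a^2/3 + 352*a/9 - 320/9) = 9*a*(a - 2)/(9*a^3 - 111*a^2 + 352*a - 320)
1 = 1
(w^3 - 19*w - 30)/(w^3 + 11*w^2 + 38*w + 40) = (w^2 - 2*w - 15)/(w^2 + 9*w + 20)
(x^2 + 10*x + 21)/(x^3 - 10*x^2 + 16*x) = (x^2 + 10*x + 21)/(x*(x^2 - 10*x + 16))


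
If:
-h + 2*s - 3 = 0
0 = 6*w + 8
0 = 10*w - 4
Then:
No Solution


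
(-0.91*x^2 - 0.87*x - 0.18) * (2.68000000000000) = -2.4388*x^2 - 2.3316*x - 0.4824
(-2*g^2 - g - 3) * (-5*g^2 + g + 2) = 10*g^4 + 3*g^3 + 10*g^2 - 5*g - 6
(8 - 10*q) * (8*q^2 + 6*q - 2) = -80*q^3 + 4*q^2 + 68*q - 16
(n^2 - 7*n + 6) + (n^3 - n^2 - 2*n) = n^3 - 9*n + 6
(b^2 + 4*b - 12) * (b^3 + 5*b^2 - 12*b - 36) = b^5 + 9*b^4 - 4*b^3 - 144*b^2 + 432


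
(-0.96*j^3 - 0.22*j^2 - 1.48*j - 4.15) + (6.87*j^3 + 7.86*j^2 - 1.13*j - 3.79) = 5.91*j^3 + 7.64*j^2 - 2.61*j - 7.94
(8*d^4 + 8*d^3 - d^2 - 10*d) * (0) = 0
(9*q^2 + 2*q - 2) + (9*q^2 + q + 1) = 18*q^2 + 3*q - 1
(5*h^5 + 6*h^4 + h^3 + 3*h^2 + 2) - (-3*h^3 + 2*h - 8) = 5*h^5 + 6*h^4 + 4*h^3 + 3*h^2 - 2*h + 10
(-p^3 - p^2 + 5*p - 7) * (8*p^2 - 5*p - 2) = -8*p^5 - 3*p^4 + 47*p^3 - 79*p^2 + 25*p + 14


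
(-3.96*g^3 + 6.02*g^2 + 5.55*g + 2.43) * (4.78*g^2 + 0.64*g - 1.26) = -18.9288*g^5 + 26.2412*g^4 + 35.3714*g^3 + 7.5822*g^2 - 5.4378*g - 3.0618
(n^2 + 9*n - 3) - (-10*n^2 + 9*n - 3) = 11*n^2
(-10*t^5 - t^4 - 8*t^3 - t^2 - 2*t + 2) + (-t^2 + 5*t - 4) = -10*t^5 - t^4 - 8*t^3 - 2*t^2 + 3*t - 2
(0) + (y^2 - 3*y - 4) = y^2 - 3*y - 4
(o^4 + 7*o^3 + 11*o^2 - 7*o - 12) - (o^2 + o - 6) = o^4 + 7*o^3 + 10*o^2 - 8*o - 6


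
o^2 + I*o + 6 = (o - 2*I)*(o + 3*I)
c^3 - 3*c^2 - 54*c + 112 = (c - 8)*(c - 2)*(c + 7)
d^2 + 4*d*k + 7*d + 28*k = (d + 7)*(d + 4*k)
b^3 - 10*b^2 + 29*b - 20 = (b - 5)*(b - 4)*(b - 1)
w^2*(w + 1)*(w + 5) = w^4 + 6*w^3 + 5*w^2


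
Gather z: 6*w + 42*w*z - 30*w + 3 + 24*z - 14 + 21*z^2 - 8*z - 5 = -24*w + 21*z^2 + z*(42*w + 16) - 16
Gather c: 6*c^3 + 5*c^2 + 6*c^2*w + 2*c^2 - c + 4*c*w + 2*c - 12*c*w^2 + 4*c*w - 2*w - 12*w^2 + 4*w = 6*c^3 + c^2*(6*w + 7) + c*(-12*w^2 + 8*w + 1) - 12*w^2 + 2*w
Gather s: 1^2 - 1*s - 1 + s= 0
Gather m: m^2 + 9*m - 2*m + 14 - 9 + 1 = m^2 + 7*m + 6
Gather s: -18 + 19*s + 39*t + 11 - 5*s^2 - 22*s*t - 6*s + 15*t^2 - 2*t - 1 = -5*s^2 + s*(13 - 22*t) + 15*t^2 + 37*t - 8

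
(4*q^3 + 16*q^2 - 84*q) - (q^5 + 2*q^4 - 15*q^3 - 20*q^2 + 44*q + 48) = -q^5 - 2*q^4 + 19*q^3 + 36*q^2 - 128*q - 48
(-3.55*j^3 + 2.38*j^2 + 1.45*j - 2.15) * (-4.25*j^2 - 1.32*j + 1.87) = 15.0875*j^5 - 5.429*j^4 - 15.9426*j^3 + 11.6741*j^2 + 5.5495*j - 4.0205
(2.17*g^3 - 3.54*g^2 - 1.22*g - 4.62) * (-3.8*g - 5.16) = -8.246*g^4 + 2.2548*g^3 + 22.9024*g^2 + 23.8512*g + 23.8392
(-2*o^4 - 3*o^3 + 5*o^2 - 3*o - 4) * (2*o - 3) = -4*o^5 + 19*o^3 - 21*o^2 + o + 12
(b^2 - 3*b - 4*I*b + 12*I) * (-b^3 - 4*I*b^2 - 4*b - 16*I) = -b^5 + 3*b^4 - 20*b^3 + 60*b^2 - 64*b + 192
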